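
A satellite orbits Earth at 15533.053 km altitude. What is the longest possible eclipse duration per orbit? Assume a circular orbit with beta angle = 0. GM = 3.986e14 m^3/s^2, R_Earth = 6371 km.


r = 21904.0530 km
T = 537.7082 min
Eclipse fraction = arcsin(R_E/r)/pi = arcsin(6371.0000/21904.0530)/pi
= arcsin(0.2908594)/pi = 0.09394119
Eclipse duration = 0.09394119 * 537.7082 = 50.5130 min

50.5130 minutes


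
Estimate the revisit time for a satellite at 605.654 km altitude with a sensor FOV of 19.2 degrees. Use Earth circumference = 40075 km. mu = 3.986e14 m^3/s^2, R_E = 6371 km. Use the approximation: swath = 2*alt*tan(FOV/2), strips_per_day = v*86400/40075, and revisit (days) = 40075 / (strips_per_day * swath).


swath = 2*605.654*tan(0.1675516) = 204.8774 km
v = sqrt(mu/r) = 7558.6642 m/s = 7.5587 km/s
strips/day = v*86400/40075 = 7.5587*86400/40075 = 16.2962
coverage/day = strips * swath = 16.2962 * 204.8774 = 3338.7150 km
revisit = 40075 / 3338.7150 = 12.0031 days

12.0031 days


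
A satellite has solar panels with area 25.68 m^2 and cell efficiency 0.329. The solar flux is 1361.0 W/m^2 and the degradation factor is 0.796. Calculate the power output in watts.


P = area * eta * S * degradation
P = 25.68 * 0.329 * 1361.0 * 0.796
P = 9152.9715 W

9152.9715 W


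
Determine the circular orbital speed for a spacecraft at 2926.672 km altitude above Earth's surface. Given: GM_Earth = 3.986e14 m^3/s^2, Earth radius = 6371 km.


r = R_E + alt = 6371.0 + 2926.672 = 9297.6720 km = 9.297672e+06 m
v = sqrt(mu/r) = sqrt(3.986e14 / 9.297672e+06) = 6547.5909 m/s = 6.5476 km/s

6.5476 km/s


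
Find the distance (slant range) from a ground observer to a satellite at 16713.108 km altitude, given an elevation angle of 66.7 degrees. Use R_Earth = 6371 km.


h = 16713.108 km, el = 66.7 deg
d = -R_E*sin(el) + sqrt((R_E*sin(el))^2 + 2*R_E*h + h^2)
d = -6371.0000*sin(1.1641) + sqrt((6371.0000*0.9184464)^2 + 2*6371.0000*16713.108 + 16713.108^2)
d = 17094.7224 km

17094.7224 km


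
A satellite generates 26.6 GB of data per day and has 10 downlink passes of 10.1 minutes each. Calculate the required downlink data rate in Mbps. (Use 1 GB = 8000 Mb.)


total contact time = 10 * 10.1 * 60 = 6060.0000 s
data = 26.6 GB = 212800.0000 Mb
rate = 212800.0000 / 6060.0000 = 35.1155 Mbps

35.1155 Mbps


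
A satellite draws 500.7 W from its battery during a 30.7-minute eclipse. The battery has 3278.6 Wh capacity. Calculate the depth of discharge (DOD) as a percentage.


E_used = P * t / 60 = 500.7 * 30.7 / 60 = 256.1915 Wh
DOD = E_used / E_total * 100 = 256.1915 / 3278.6 * 100
DOD = 7.8141 %

7.8141 %


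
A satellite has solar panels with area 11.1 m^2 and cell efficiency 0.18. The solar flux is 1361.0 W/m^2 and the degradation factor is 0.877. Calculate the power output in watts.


P = area * eta * S * degradation
P = 11.1 * 0.18 * 1361.0 * 0.877
P = 2384.8068 W

2384.8068 W


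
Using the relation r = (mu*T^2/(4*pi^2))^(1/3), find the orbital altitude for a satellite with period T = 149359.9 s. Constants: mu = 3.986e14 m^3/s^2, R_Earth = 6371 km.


T = 149359.9 s
r = (mu*T^2/(4*pi^2))^(1/3) = (3.986e14 * 149359.9^2 / (4*pi^2))^(1/3)
r = 6.0843641e+07 m = 60843.6410 km
alt = r - R_E = 60843.6410 - 6371 = 54472.6410 km

54472.6410 km


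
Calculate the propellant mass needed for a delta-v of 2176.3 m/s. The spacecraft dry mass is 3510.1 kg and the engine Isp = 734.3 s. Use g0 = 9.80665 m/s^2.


ve = Isp * g0 = 734.3 * 9.80665 = 7201.023095 m/s
mass ratio = exp(dv/ve) = exp(2176.3/7201.023095) = 1.35286010
m_prop = m_dry * (mr - 1) = 3510.1 * (1.35286010 - 1)
m_prop = 1238.5742 kg

1238.5742 kg


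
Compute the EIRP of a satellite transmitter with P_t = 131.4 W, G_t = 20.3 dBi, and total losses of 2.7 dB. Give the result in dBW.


Pt = 131.4 W = 21.1860 dBW
EIRP = Pt_dBW + Gt - losses = 21.1860 + 20.3 - 2.7 = 38.7860 dBW

38.7860 dBW


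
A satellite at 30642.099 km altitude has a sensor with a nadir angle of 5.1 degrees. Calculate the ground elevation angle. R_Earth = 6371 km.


r = R_E + alt = 37013.0990 km
Law of sines in the satellite / Earth-center / ground-point triangle:
  sin(nadir)/R_E = sin(90 + el)/r  =>  cos(el) = (r/R_E)*sin(nadir)
cos(el) = (37013.0990 / 6371.0000) * sin(5.1 deg) = 0.5164422
el = arccos(0.5164422) = 58.9061 deg
(Earth-central angle = 90 - nadir - el = 25.9939 deg)

58.9061 degrees


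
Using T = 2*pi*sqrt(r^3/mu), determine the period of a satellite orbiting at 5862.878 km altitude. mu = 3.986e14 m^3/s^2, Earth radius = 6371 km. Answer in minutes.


r = 12233.8780 km = 1.2233878e+07 m
T = 2*pi*sqrt(r^3/mu) = 2*pi*sqrt(1.8310172e+21 / 3.986e14)
T = 13466.5838 s = 224.4431 min

224.4431 minutes


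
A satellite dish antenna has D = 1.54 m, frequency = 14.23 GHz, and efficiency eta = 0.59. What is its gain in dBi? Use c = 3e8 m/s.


lambda = c/f = 3e8 / 1.423e+10 = 0.02108222 m
G = eta*(pi*D/lambda)^2 = 0.59*(pi*1.54/0.02108222)^2
G = 31071.3762 (linear)
G = 10*log10(31071.3762) = 44.9236 dBi

44.9236 dBi


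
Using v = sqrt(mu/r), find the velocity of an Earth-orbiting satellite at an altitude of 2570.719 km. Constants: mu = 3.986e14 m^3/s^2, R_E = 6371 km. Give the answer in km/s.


r = R_E + alt = 6371.0 + 2570.719 = 8941.7190 km = 8.941719e+06 m
v = sqrt(mu/r) = sqrt(3.986e14 / 8.941719e+06) = 6676.6427 m/s = 6.6766 km/s

6.6766 km/s


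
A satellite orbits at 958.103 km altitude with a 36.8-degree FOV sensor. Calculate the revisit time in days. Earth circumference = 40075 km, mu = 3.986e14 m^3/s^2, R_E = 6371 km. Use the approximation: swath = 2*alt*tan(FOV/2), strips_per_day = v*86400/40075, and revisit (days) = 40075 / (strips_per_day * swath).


swath = 2*958.103*tan(0.3211406) = 637.4369 km
v = sqrt(mu/r) = 7374.6809 m/s = 7.3747 km/s
strips/day = v*86400/40075 = 7.3747*86400/40075 = 15.8995
coverage/day = strips * swath = 15.8995 * 637.4369 = 10134.9274 km
revisit = 40075 / 10134.9274 = 3.9541 days

3.9541 days


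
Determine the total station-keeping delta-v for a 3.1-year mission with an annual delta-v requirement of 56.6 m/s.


dV = rate * years = 56.6 * 3.1
dV = 175.4600 m/s

175.4600 m/s


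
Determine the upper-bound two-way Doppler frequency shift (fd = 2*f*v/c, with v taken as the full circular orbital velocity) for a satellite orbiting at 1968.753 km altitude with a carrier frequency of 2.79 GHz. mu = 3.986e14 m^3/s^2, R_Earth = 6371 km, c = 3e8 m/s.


r = 8.339753e+06 m
v = sqrt(mu/r) = 6913.4059 m/s (worst-case radial velocity)
f = 2.79 GHz = 2.79e+09 Hz
fd = 2*f*v/c = 2*2.79e+09*6913.4059/3.0e+08
fd = 128589.3489 Hz

128589.3489 Hz


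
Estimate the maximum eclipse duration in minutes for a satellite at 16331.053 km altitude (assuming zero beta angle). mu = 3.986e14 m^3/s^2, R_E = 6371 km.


r = 22702.0530 km
T = 567.3586 min
Eclipse fraction = arcsin(R_E/r)/pi = arcsin(6371.0000/22702.0530)/pi
= arcsin(0.2806354)/pi = 0.09054518
Eclipse duration = 0.09054518 * 567.3586 = 51.3716 min

51.3716 minutes


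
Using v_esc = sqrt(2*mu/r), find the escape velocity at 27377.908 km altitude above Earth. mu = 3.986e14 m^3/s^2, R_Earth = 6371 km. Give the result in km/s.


r = 6371.0 + 27377.908 = 33748.9080 km = 3.3748908e+07 m
v_esc = sqrt(2*mu/r) = sqrt(2*3.986e14 / 3.3748908e+07)
v_esc = 4860.1960 m/s = 4.8602 km/s

4.8602 km/s


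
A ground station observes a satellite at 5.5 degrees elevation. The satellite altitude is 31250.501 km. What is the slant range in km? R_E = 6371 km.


h = 31250.501 km, el = 5.5 deg
d = -R_E*sin(el) + sqrt((R_E*sin(el))^2 + 2*R_E*h + h^2)
d = -6371.0000*sin(0.09599311) + sqrt((6371.0000*0.09584575)^2 + 2*6371.0000*31250.501 + 31250.501^2)
d = 36472.5242 km

36472.5242 km


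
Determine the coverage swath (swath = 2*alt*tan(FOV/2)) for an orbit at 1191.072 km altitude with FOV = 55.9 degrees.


FOV = 55.9 deg = 0.9756391 rad
swath = 2 * alt * tan(FOV/2) = 2 * 1191.072 * tan(0.4878195)
swath = 2 * 1191.072 * 0.5305906
swath = 1263.9431 km

1263.9431 km


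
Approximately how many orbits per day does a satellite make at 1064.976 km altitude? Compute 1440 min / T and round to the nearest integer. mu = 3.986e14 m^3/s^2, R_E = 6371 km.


r = 7.435976e+06 m
T = 2*pi*sqrt(r^3/mu) = 6381.4327 s = 106.3572 min
revs/day = 1440 / 106.3572 = 13.5393
Rounded: 14 revolutions per day

14 revolutions per day


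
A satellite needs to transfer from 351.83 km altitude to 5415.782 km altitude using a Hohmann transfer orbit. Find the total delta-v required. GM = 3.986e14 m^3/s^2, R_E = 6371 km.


r1 = 6722.8300 km = 6.72283e+06 m
r2 = 11786.7820 km = 1.1786782e+07 m
dv1 = sqrt(mu/r1)*(sqrt(2*r2/(r1+r2)) - 1) = 989.7024 m/s
dv2 = sqrt(mu/r2)*(1 - sqrt(2*r1/(r1+r2))) = 858.9186 m/s
total dv = |dv1| + |dv2| = 989.7024 + 858.9186 = 1848.6210 m/s = 1.8486 km/s

1.8486 km/s


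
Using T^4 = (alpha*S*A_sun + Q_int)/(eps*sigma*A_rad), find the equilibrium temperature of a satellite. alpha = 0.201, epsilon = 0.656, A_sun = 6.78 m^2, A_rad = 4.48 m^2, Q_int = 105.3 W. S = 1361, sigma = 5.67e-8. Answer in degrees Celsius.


Numerator = alpha*S*A_sun + Q_int = 0.201*1361*6.78 + 105.3 = 1960.0436 W
Denominator = eps*sigma*A_rad = 0.656*5.67e-8*4.48 = 1.666345e-07 W/K^4
T^4 = 1.1762532e+10 K^4
T = 329.3254 K = 56.1754 C

56.1754 degrees Celsius


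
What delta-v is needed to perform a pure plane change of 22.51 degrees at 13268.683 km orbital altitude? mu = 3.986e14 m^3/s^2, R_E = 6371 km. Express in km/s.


r = 19639.6830 km = 1.9639683e+07 m
V = sqrt(mu/r) = 4505.0686 m/s
di = 22.51 deg = 0.3928736 rad
dV = 2*V*sin(di/2) = 2*4505.0686*sin(0.1964368)
dV = 1758.5617 m/s = 1.7586 km/s

1.7586 km/s


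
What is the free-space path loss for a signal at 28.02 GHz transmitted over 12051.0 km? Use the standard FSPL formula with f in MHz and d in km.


f = 28.02 GHz = 28020.0000 MHz
d = 12051.0 km
FSPL = 32.44 + 20*log10(28020.0000) + 20*log10(12051.0)
FSPL = 32.44 + 88.9494 + 81.6205
FSPL = 203.0098 dB

203.0098 dB


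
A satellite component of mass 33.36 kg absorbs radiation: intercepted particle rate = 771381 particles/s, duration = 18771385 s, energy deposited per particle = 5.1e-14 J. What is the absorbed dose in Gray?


Total energy deposited = rate * time * E_per
  = 771381 * 18771385 * 5.1e-14 = 0.7384744 J
Dose = E_total / mass = 0.7384744 / 33.36
Dose = 0.02213652 Gy

0.0221 Gy


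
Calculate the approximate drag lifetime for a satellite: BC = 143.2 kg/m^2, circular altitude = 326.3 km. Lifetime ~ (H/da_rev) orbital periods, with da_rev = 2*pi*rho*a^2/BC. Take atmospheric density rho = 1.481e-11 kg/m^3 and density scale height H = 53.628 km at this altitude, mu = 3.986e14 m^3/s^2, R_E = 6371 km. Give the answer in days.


a = R_E + alt = 6697.3000 km = 6.6973e+06 m
da_rev = 2*pi*rho*a^2/BC = 2*pi*1.481e-11*(6.6973e+06)^2/143.2 = 29.146836 m per revolution
N = H/da_rev = 53628.0000 m / 29.146836 m = 1839.9253 revolutions
P = 2*pi*sqrt(a^3/mu) = 5454.5742 s
lifetime = N*P = 1839.9253 * 5454.5742 = 1.0036009e+07 s = 116.1575 days

116.1575 days


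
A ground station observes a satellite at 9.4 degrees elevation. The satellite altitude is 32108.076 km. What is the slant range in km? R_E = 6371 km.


h = 32108.076 km, el = 9.4 deg
d = -R_E*sin(el) + sqrt((R_E*sin(el))^2 + 2*R_E*h + h^2)
d = -6371.0000*sin(0.1640609) + sqrt((6371.0000*0.163326)^2 + 2*6371.0000*32108.076 + 32108.076^2)
d = 36921.6999 km

36921.6999 km


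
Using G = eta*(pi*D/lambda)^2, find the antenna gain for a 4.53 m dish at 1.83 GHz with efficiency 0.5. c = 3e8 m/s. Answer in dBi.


lambda = c/f = 3e8 / 1.83e+09 = 0.1639344 m
G = eta*(pi*D/lambda)^2 = 0.5*(pi*4.53/0.1639344)^2
G = 3768.1295 (linear)
G = 10*log10(3768.1295) = 35.7613 dBi

35.7613 dBi


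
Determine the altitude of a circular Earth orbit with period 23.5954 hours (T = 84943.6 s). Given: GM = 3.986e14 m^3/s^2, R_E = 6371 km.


T = 84943.6 s
r = (mu*T^2/(4*pi^2))^(1/3) = (3.986e14 * 84943.6^2 / (4*pi^2))^(1/3)
r = 4.1765046e+07 m = 41765.0457 km
alt = r - R_E = 41765.0457 - 6371 = 35394.0457 km

35394.0457 km


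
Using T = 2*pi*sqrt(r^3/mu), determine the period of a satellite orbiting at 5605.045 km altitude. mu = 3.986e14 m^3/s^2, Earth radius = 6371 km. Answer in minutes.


r = 11976.0450 km = 1.1976045e+07 m
T = 2*pi*sqrt(r^3/mu) = 2*pi*sqrt(1.7176721e+21 / 3.986e14)
T = 13043.1158 s = 217.3853 min

217.3853 minutes


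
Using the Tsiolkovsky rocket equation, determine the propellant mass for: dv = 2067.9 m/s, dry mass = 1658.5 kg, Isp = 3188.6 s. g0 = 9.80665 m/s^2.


ve = Isp * g0 = 3188.6 * 9.80665 = 31269.484190 m/s
mass ratio = exp(dv/ve) = exp(2067.9/31269.484190) = 1.06836727
m_prop = m_dry * (mr - 1) = 1658.5 * (1.06836727 - 1)
m_prop = 113.3871 kg

113.3871 kg


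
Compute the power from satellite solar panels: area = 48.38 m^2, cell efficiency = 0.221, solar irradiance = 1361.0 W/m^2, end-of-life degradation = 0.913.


P = area * eta * S * degradation
P = 48.38 * 0.221 * 1361.0 * 0.913
P = 13285.7795 W

13285.7795 W


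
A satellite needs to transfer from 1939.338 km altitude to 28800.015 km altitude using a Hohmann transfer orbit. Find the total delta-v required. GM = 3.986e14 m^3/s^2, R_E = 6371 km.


r1 = 8310.3380 km = 8.310338e+06 m
r2 = 35171.0150 km = 3.5171015e+07 m
dv1 = sqrt(mu/r1)*(sqrt(2*r2/(r1+r2)) - 1) = 1883.1388 m/s
dv2 = sqrt(mu/r2)*(1 - sqrt(2*r1/(r1+r2))) = 1285.1126 m/s
total dv = |dv1| + |dv2| = 1883.1388 + 1285.1126 = 3168.2514 m/s = 3.1683 km/s

3.1683 km/s


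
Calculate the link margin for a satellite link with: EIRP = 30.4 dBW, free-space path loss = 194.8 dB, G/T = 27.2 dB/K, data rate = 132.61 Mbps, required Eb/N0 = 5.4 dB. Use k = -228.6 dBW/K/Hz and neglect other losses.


C/N0 = EIRP - FSPL + G/T - k = 30.4 - 194.8 + 27.2 - (-228.6)
C/N0 = 91.4000 dB-Hz
R_b = 132.61 Mbps = 1.3261e+08 bps -> 10*log10(R_b) = 81.2258 dB-Hz
Eb/N0 = C/N0 - 10*log10(R_b) = 91.4000 - 81.2258 = 10.1742 dB
Margin = Eb/N0 - Eb/N0_req = 10.1742 - 5.4 = 4.7742 dB (link closes)

4.7742 dB


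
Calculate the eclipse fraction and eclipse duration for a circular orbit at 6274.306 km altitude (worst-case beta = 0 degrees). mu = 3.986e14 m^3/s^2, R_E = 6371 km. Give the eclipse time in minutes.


r = 12645.3060 km
T = 235.8598 min
Eclipse fraction = arcsin(R_E/r)/pi = arcsin(6371.0000/12645.3060)/pi
= arcsin(0.5038233)/pi = 0.1680737
Eclipse duration = 0.1680737 * 235.8598 = 39.6418 min

39.6418 minutes


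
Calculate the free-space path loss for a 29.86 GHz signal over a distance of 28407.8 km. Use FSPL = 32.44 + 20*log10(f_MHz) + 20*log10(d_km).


f = 29.86 GHz = 29860.0000 MHz
d = 28407.8 km
FSPL = 32.44 + 20*log10(29860.0000) + 20*log10(28407.8)
FSPL = 32.44 + 89.5018 + 89.0688
FSPL = 211.0105 dB

211.0105 dB


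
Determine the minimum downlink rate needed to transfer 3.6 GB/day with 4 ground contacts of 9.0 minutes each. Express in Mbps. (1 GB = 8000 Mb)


total contact time = 4 * 9.0 * 60 = 2160.0000 s
data = 3.6 GB = 28800.0000 Mb
rate = 28800.0000 / 2160.0000 = 13.3333 Mbps

13.3333 Mbps


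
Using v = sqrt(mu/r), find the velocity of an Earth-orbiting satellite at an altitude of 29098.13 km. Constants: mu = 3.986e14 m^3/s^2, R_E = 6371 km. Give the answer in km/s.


r = R_E + alt = 6371.0 + 29098.13 = 35469.1300 km = 3.546913e+07 m
v = sqrt(mu/r) = sqrt(3.986e14 / 3.546913e+07) = 3352.3039 m/s = 3.3523 km/s

3.3523 km/s


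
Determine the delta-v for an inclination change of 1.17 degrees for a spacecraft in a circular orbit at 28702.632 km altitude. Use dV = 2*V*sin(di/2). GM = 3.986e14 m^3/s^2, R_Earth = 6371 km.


r = 35073.6320 km = 3.5073632e+07 m
V = sqrt(mu/r) = 3371.1516 m/s
di = 1.17 deg = 0.02042035 rad
dV = 2*V*sin(di/2) = 2*3371.1516*sin(0.01021018)
dV = 68.8389 m/s = 0.06883891 km/s

0.0688 km/s


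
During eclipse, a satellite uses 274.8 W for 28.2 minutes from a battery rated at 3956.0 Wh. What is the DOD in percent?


E_used = P * t / 60 = 274.8 * 28.2 / 60 = 129.1560 Wh
DOD = E_used / E_total * 100 = 129.1560 / 3956.0 * 100
DOD = 3.2648 %

3.2648 %


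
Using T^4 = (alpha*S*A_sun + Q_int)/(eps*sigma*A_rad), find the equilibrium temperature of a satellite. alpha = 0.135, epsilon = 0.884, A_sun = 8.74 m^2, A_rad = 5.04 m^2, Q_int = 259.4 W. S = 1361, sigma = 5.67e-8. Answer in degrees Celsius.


Numerator = alpha*S*A_sun + Q_int = 0.135*1361*8.74 + 259.4 = 1865.2439 W
Denominator = eps*sigma*A_rad = 0.884*5.67e-8*5.04 = 2.5261891e-07 W/K^4
T^4 = 7.3836273e+09 K^4
T = 293.1348 K = 19.9848 C

19.9848 degrees Celsius


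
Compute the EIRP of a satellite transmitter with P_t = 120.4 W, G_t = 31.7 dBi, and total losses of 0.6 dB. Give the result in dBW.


Pt = 120.4 W = 20.8063 dBW
EIRP = Pt_dBW + Gt - losses = 20.8063 + 31.7 - 0.6 = 51.9063 dBW

51.9063 dBW


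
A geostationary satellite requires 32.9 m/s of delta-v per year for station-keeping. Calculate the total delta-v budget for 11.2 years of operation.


dV = rate * years = 32.9 * 11.2
dV = 368.4800 m/s

368.4800 m/s


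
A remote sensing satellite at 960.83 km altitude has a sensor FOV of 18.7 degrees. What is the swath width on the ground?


FOV = 18.7 deg = 0.3263766 rad
swath = 2 * alt * tan(FOV/2) = 2 * 960.83 * tan(0.1631883)
swath = 2 * 960.83 * 0.1646525
swath = 316.4061 km

316.4061 km


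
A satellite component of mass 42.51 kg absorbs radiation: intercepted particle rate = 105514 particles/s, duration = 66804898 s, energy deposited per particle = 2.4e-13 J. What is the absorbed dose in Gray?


Total energy deposited = rate * time * E_per
  = 105514 * 66804898 * 2.4e-13 = 1.6917 J
Dose = E_total / mass = 1.6917 / 42.51
Dose = 0.03979592 Gy

0.0398 Gy


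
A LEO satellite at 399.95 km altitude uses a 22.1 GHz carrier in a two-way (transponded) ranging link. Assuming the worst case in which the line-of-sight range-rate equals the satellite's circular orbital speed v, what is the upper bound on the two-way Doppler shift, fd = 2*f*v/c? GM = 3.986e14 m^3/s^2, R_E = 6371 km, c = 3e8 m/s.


r = 6.77095e+06 m
v = sqrt(mu/r) = 7672.6227 m/s (worst-case radial velocity)
f = 22.1 GHz = 2.21e+10 Hz
fd = 2*f*v/c = 2*2.21e+10*7672.6227/3.0e+08
fd = 1.1304331e+06 Hz

1.1304e+06 Hz


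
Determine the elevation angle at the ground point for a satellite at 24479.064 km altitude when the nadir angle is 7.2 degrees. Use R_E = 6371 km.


r = R_E + alt = 30850.0640 km
Law of sines in the satellite / Earth-center / ground-point triangle:
  sin(nadir)/R_E = sin(90 + el)/r  =>  cos(el) = (r/R_E)*sin(nadir)
cos(el) = (30850.0640 / 6371.0000) * sin(7.2 deg) = 0.6068966
el = arccos(0.6068966) = 52.6346 deg
(Earth-central angle = 90 - nadir - el = 30.1654 deg)

52.6346 degrees


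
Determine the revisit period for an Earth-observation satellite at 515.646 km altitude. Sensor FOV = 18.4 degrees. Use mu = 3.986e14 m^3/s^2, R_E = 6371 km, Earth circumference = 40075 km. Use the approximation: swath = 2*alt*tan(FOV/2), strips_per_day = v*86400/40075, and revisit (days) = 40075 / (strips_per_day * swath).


swath = 2*515.646*tan(0.1605703) = 167.0329 km
v = sqrt(mu/r) = 7607.8995 m/s = 7.6079 km/s
strips/day = v*86400/40075 = 7.6079*86400/40075 = 16.4023
coverage/day = strips * swath = 16.4023 * 167.0329 = 2739.7245 km
revisit = 40075 / 2739.7245 = 14.6274 days

14.6274 days


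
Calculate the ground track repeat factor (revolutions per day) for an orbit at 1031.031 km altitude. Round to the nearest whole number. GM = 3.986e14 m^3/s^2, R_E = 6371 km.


r = 7.402031e+06 m
T = 2*pi*sqrt(r^3/mu) = 6337.7860 s = 105.6298 min
revs/day = 1440 / 105.6298 = 13.6325
Rounded: 14 revolutions per day

14 revolutions per day


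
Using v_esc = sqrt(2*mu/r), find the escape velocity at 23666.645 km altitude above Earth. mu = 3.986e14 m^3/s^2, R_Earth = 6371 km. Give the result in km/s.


r = 6371.0 + 23666.645 = 30037.6450 km = 3.0037645e+07 m
v_esc = sqrt(2*mu/r) = sqrt(2*3.986e14 / 3.0037645e+07)
v_esc = 5151.7017 m/s = 5.1517 km/s

5.1517 km/s


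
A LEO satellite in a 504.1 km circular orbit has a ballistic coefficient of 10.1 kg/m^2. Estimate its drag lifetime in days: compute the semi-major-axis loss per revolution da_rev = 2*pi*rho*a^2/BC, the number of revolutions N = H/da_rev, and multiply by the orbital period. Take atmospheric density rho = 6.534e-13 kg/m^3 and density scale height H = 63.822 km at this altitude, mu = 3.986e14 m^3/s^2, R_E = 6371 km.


a = R_E + alt = 6875.1000 km = 6.8751e+06 m
da_rev = 2*pi*rho*a^2/BC = 2*pi*6.534e-13*(6.8751e+06)^2/10.1 = 19.213021 m per revolution
N = H/da_rev = 63822.0000 m / 19.213021 m = 3321.8097 revolutions
P = 2*pi*sqrt(a^3/mu) = 5673.2216 s
lifetime = N*P = 3321.8097 * 5673.2216 = 1.8845363e+07 s = 218.1176 days

218.1176 days


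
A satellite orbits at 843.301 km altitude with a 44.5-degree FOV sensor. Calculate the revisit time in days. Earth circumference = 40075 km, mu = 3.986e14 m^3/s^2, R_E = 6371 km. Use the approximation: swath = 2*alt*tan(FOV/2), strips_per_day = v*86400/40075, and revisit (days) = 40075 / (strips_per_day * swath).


swath = 2*843.301*tan(0.3883358) = 690.0071 km
v = sqrt(mu/r) = 7433.1264 m/s = 7.4331 km/s
strips/day = v*86400/40075 = 7.4331*86400/40075 = 16.0255
coverage/day = strips * swath = 16.0255 * 690.0071 = 11057.7123 km
revisit = 40075 / 11057.7123 = 3.6242 days

3.6242 days


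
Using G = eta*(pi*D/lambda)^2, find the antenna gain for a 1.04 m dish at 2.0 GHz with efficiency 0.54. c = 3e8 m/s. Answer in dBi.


lambda = c/f = 3e8 / 2.0e+09 = 0.1500 m
G = eta*(pi*D/lambda)^2 = 0.54*(pi*1.04/0.1500)^2
G = 256.1991 (linear)
G = 10*log10(256.1991) = 24.0858 dBi

24.0858 dBi


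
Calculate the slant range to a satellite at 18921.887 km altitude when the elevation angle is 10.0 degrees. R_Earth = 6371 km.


h = 18921.887 km, el = 10.0 deg
d = -R_E*sin(el) + sqrt((R_E*sin(el))^2 + 2*R_E*h + h^2)
d = -6371.0000*sin(0.1745329) + sqrt((6371.0000*0.1736482)^2 + 2*6371.0000*18921.887 + 18921.887^2)
d = 23396.0224 km

23396.0224 km


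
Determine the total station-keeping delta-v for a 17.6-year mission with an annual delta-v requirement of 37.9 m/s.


dV = rate * years = 37.9 * 17.6
dV = 667.0400 m/s

667.0400 m/s


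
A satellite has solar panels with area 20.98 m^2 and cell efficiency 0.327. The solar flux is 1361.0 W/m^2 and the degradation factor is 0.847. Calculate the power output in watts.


P = area * eta * S * degradation
P = 20.98 * 0.327 * 1361.0 * 0.847
P = 7908.5119 W

7908.5119 W


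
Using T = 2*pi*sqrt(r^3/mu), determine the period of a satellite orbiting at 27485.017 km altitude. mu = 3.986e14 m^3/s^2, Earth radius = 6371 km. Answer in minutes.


r = 33856.0170 km = 3.3856017e+07 m
T = 2*pi*sqrt(r^3/mu) = 2*pi*sqrt(3.8806779e+22 / 3.986e14)
T = 61996.1924 s = 1033.2699 min

1033.2699 minutes


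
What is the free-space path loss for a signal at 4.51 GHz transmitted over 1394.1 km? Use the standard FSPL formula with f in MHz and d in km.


f = 4.51 GHz = 4510.0000 MHz
d = 1394.1 km
FSPL = 32.44 + 20*log10(4510.0000) + 20*log10(1394.1)
FSPL = 32.44 + 73.0835 + 62.8859
FSPL = 168.4094 dB

168.4094 dB


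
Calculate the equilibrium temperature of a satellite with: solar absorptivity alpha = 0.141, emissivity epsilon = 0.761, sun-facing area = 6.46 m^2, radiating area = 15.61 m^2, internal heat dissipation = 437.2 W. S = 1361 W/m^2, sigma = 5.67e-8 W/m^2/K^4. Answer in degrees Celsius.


Numerator = alpha*S*A_sun + Q_int = 0.141*1361*6.46 + 437.2 = 1676.8805 W
Denominator = eps*sigma*A_rad = 0.761*5.67e-8*15.61 = 6.7355121e-07 W/K^4
T^4 = 2.4896109e+09 K^4
T = 223.3741 K = -49.7759 C

-49.7759 degrees Celsius


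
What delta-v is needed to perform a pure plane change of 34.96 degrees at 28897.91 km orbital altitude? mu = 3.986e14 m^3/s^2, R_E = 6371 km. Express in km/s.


r = 35268.9100 km = 3.526891e+07 m
V = sqrt(mu/r) = 3361.8058 m/s
di = 34.96 deg = 0.6101671 rad
dV = 2*V*sin(di/2) = 2*3361.8058*sin(0.3050836)
dV = 2019.5905 m/s = 2.0196 km/s

2.0196 km/s


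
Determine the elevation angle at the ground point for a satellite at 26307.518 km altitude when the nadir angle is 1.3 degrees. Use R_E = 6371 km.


r = R_E + alt = 32678.5180 km
Law of sines in the satellite / Earth-center / ground-point triangle:
  sin(nadir)/R_E = sin(90 + el)/r  =>  cos(el) = (r/R_E)*sin(nadir)
cos(el) = (32678.5180 / 6371.0000) * sin(1.3 deg) = 0.1163692
el = arccos(0.1163692) = 83.3174 deg
(Earth-central angle = 90 - nadir - el = 5.3826 deg)

83.3174 degrees


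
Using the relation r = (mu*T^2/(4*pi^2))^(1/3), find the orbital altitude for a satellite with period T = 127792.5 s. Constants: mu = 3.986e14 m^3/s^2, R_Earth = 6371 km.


T = 127792.5 s
r = (mu*T^2/(4*pi^2))^(1/3) = (3.986e14 * 127792.5^2 / (4*pi^2))^(1/3)
r = 5.4835621e+07 m = 54835.6207 km
alt = r - R_E = 54835.6207 - 6371 = 48464.6207 km

48464.6207 km


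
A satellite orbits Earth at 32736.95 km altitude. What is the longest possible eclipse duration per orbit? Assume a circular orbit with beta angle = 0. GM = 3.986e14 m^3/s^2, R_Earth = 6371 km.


r = 39107.9500 km
T = 1282.7959 min
Eclipse fraction = arcsin(R_E/r)/pi = arcsin(6371.0000/39107.9500)/pi
= arcsin(0.1629081)/pi = 0.05208739
Eclipse duration = 0.05208739 * 1282.7959 = 66.8175 min

66.8175 minutes


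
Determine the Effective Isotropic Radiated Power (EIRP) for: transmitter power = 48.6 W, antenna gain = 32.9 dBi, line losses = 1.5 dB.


Pt = 48.6 W = 16.8664 dBW
EIRP = Pt_dBW + Gt - losses = 16.8664 + 32.9 - 1.5 = 48.2664 dBW

48.2664 dBW


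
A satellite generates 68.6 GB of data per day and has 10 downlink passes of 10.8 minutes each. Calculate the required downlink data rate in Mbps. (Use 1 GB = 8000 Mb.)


total contact time = 10 * 10.8 * 60 = 6480.0000 s
data = 68.6 GB = 548800.0000 Mb
rate = 548800.0000 / 6480.0000 = 84.6914 Mbps

84.6914 Mbps


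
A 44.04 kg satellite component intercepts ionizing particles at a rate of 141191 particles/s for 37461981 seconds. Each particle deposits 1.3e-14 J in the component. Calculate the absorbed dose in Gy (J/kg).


Total energy deposited = rate * time * E_per
  = 141191 * 37461981 * 1.3e-14 = 0.06876083 J
Dose = E_total / mass = 0.06876083 / 44.04
Dose = 0.001561327 Gy

0.0016 Gy


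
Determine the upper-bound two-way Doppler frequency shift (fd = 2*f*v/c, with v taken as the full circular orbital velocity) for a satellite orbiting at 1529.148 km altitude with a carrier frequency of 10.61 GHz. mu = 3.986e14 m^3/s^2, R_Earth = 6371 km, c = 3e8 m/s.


r = 7.900148e+06 m
v = sqrt(mu/r) = 7103.1508 m/s (worst-case radial velocity)
f = 10.61 GHz = 1.061e+10 Hz
fd = 2*f*v/c = 2*1.061e+10*7103.1508/3.0e+08
fd = 502429.5317 Hz

502429.5317 Hz


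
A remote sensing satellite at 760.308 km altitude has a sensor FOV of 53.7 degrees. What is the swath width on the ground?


FOV = 53.7 deg = 0.9372418 rad
swath = 2 * alt * tan(FOV/2) = 2 * 760.308 * tan(0.4686209)
swath = 2 * 760.308 * 0.5062322
swath = 769.7847 km

769.7847 km


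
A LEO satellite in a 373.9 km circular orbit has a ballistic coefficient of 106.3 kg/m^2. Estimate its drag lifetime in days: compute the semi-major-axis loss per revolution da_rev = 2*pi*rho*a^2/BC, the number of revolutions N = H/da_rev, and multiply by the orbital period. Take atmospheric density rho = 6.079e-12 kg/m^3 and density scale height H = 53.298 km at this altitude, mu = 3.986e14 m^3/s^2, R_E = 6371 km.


a = R_E + alt = 6744.9000 km = 6.7449e+06 m
da_rev = 2*pi*rho*a^2/BC = 2*pi*6.079e-12*(6.7449e+06)^2/106.3 = 16.346688 m per revolution
N = H/da_rev = 53298.0000 m / 16.346688 m = 3260.4770 revolutions
P = 2*pi*sqrt(a^3/mu) = 5512.8287 s
lifetime = N*P = 3260.4770 * 5512.8287 = 1.7974451e+07 s = 208.0376 days

208.0376 days


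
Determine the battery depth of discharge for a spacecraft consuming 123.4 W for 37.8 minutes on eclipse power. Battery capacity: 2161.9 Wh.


E_used = P * t / 60 = 123.4 * 37.8 / 60 = 77.7420 Wh
DOD = E_used / E_total * 100 = 77.7420 / 2161.9 * 100
DOD = 3.5960 %

3.5960 %


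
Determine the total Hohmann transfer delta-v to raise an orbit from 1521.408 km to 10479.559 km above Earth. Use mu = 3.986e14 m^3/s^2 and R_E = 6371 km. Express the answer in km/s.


r1 = 7892.4080 km = 7.892408e+06 m
r2 = 16850.5590 km = 1.6850559e+07 m
dv1 = sqrt(mu/r1)*(sqrt(2*r2/(r1+r2)) - 1) = 1187.2930 m/s
dv2 = sqrt(mu/r2)*(1 - sqrt(2*r1/(r1+r2))) = 978.9597 m/s
total dv = |dv1| + |dv2| = 1187.2930 + 978.9597 = 2166.2527 m/s = 2.1663 km/s

2.1663 km/s


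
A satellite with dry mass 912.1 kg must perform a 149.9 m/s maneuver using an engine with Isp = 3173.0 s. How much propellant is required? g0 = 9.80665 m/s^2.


ve = Isp * g0 = 3173.0 * 9.80665 = 31116.500450 m/s
mass ratio = exp(dv/ve) = exp(149.9/31116.500450) = 1.00482900
m_prop = m_dry * (mr - 1) = 912.1 * (1.00482900 - 1)
m_prop = 4.4045 kg

4.4045 kg


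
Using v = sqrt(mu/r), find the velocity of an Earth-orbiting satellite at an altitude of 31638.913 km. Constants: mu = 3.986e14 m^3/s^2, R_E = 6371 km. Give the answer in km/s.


r = R_E + alt = 6371.0 + 31638.913 = 38009.9130 km = 3.8009913e+07 m
v = sqrt(mu/r) = sqrt(3.986e14 / 3.8009913e+07) = 3238.3233 m/s = 3.2383 km/s

3.2383 km/s


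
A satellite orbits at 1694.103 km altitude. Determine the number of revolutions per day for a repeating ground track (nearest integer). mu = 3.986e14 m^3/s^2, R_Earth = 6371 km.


r = 8.065103e+06 m
T = 2*pi*sqrt(r^3/mu) = 7208.1879 s = 120.1365 min
revs/day = 1440 / 120.1365 = 11.9864
Rounded: 12 revolutions per day

12 revolutions per day


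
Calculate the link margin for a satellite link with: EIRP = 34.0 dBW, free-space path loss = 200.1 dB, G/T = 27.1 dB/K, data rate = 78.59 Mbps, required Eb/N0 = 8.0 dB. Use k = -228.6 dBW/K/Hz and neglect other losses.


C/N0 = EIRP - FSPL + G/T - k = 34.0 - 200.1 + 27.1 - (-228.6)
C/N0 = 89.6000 dB-Hz
R_b = 78.59 Mbps = 7.859e+07 bps -> 10*log10(R_b) = 78.9537 dB-Hz
Eb/N0 = C/N0 - 10*log10(R_b) = 89.6000 - 78.9537 = 10.6463 dB
Margin = Eb/N0 - Eb/N0_req = 10.6463 - 8.0 = 2.6463 dB (link closes)

2.6463 dB


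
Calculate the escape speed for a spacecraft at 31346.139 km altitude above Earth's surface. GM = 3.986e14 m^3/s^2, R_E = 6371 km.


r = 6371.0 + 31346.139 = 37717.1390 km = 3.7717139e+07 m
v_esc = sqrt(2*mu/r) = sqrt(2*3.986e14 / 3.7717139e+07)
v_esc = 4597.4210 m/s = 4.5974 km/s

4.5974 km/s


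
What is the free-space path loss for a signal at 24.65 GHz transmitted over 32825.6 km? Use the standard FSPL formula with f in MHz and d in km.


f = 24.65 GHz = 24650.0000 MHz
d = 32825.6 km
FSPL = 32.44 + 20*log10(24650.0000) + 20*log10(32825.6)
FSPL = 32.44 + 87.8363 + 90.3243
FSPL = 210.6006 dB

210.6006 dB


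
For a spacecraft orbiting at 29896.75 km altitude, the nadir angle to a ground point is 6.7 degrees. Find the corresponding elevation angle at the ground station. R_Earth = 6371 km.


r = R_E + alt = 36267.7500 km
Law of sines in the satellite / Earth-center / ground-point triangle:
  sin(nadir)/R_E = sin(90 + el)/r  =>  cos(el) = (r/R_E)*sin(nadir)
cos(el) = (36267.7500 / 6371.0000) * sin(6.7 deg) = 0.6641634
el = arccos(0.6641634) = 48.3818 deg
(Earth-central angle = 90 - nadir - el = 34.9182 deg)

48.3818 degrees


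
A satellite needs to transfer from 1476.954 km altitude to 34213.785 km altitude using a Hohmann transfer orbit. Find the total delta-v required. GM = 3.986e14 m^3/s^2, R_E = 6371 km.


r1 = 7847.9540 km = 7.847954e+06 m
r2 = 40584.7850 km = 4.0584785e+07 m
dv1 = sqrt(mu/r1)*(sqrt(2*r2/(r1+r2)) - 1) = 2099.3548 m/s
dv2 = sqrt(mu/r2)*(1 - sqrt(2*r1/(r1+r2))) = 1349.8484 m/s
total dv = |dv1| + |dv2| = 2099.3548 + 1349.8484 = 3449.2031 m/s = 3.4492 km/s

3.4492 km/s


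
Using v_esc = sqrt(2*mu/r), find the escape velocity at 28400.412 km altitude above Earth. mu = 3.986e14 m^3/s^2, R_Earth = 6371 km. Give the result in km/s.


r = 6371.0 + 28400.412 = 34771.4120 km = 3.4771412e+07 m
v_esc = sqrt(2*mu/r) = sqrt(2*3.986e14 / 3.4771412e+07)
v_esc = 4788.2022 m/s = 4.7882 km/s

4.7882 km/s


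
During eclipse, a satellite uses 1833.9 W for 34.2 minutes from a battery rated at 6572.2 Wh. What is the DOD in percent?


E_used = P * t / 60 = 1833.9 * 34.2 / 60 = 1045.3230 Wh
DOD = E_used / E_total * 100 = 1045.3230 / 6572.2 * 100
DOD = 15.9052 %

15.9052 %


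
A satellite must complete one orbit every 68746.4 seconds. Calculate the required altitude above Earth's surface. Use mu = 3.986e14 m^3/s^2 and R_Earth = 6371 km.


T = 68746.4 s
r = (mu*T^2/(4*pi^2))^(1/3) = (3.986e14 * 68746.4^2 / (4*pi^2))^(1/3)
r = 3.6270969e+07 m = 36270.9691 km
alt = r - R_E = 36270.9691 - 6371 = 29899.9691 km

29899.9691 km


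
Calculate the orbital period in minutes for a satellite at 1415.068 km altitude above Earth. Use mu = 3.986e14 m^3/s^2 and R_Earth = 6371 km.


r = 7786.0680 km = 7.786068e+06 m
T = 2*pi*sqrt(r^3/mu) = 2*pi*sqrt(4.7201367e+20 / 3.986e14)
T = 6837.3610 s = 113.9560 min

113.9560 minutes


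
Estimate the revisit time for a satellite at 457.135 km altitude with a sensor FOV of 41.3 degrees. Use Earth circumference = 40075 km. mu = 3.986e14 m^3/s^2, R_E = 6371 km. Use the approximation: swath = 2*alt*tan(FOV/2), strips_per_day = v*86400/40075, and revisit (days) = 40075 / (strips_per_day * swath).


swath = 2*457.135*tan(0.3604105) = 344.5624 km
v = sqrt(mu/r) = 7640.4264 m/s = 7.6404 km/s
strips/day = v*86400/40075 = 7.6404*86400/40075 = 16.4724
coverage/day = strips * swath = 16.4724 * 344.5624 = 5675.7814 km
revisit = 40075 / 5675.7814 = 7.0607 days

7.0607 days


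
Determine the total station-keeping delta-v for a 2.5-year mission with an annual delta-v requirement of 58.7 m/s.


dV = rate * years = 58.7 * 2.5
dV = 146.7500 m/s

146.7500 m/s


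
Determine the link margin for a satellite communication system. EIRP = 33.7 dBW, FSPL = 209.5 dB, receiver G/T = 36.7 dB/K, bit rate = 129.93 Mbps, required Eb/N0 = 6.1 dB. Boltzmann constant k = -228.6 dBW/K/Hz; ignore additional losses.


C/N0 = EIRP - FSPL + G/T - k = 33.7 - 209.5 + 36.7 - (-228.6)
C/N0 = 89.5000 dB-Hz
R_b = 129.93 Mbps = 1.2993e+08 bps -> 10*log10(R_b) = 81.1371 dB-Hz
Eb/N0 = C/N0 - 10*log10(R_b) = 89.5000 - 81.1371 = 8.3629 dB
Margin = Eb/N0 - Eb/N0_req = 8.3629 - 6.1 = 2.2629 dB (link closes)

2.2629 dB


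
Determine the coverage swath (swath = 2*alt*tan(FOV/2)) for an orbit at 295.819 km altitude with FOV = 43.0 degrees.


FOV = 43.0 deg = 0.7504916 rad
swath = 2 * alt * tan(FOV/2) = 2 * 295.819 * tan(0.3752458)
swath = 2 * 295.819 * 0.3939105
swath = 233.0524 km

233.0524 km


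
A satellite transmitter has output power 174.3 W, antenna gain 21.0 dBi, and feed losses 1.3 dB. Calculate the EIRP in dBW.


Pt = 174.3 W = 22.4130 dBW
EIRP = Pt_dBW + Gt - losses = 22.4130 + 21.0 - 1.3 = 42.1130 dBW

42.1130 dBW


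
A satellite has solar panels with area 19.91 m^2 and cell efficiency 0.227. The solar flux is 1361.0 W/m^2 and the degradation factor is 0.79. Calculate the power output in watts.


P = area * eta * S * degradation
P = 19.91 * 0.227 * 1361.0 * 0.79
P = 4859.3965 W

4859.3965 W


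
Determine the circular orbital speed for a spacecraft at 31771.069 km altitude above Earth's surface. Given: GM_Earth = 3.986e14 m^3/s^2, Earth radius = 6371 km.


r = R_E + alt = 6371.0 + 31771.069 = 38142.0690 km = 3.8142069e+07 m
v = sqrt(mu/r) = sqrt(3.986e14 / 3.8142069e+07) = 3232.7083 m/s = 3.2327 km/s

3.2327 km/s


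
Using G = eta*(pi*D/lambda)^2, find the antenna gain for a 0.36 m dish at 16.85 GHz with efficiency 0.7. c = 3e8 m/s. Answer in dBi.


lambda = c/f = 3e8 / 1.685e+10 = 0.01780415 m
G = eta*(pi*D/lambda)^2 = 0.7*(pi*0.36/0.01780415)^2
G = 2824.6204 (linear)
G = 10*log10(2824.6204) = 34.5096 dBi

34.5096 dBi


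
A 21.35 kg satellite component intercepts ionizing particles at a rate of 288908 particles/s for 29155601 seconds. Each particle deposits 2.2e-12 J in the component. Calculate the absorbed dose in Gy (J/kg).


Total energy deposited = rate * time * E_per
  = 288908 * 29155601 * 2.2e-12 = 18.5312 J
Dose = E_total / mass = 18.5312 / 21.35
Dose = 0.8679733 Gy

0.8680 Gy


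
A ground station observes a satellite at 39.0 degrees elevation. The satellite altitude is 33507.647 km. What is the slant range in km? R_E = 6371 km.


h = 33507.647 km, el = 39.0 deg
d = -R_E*sin(el) + sqrt((R_E*sin(el))^2 + 2*R_E*h + h^2)
d = -6371.0000*sin(0.6806784) + sqrt((6371.0000*0.6293204)^2 + 2*6371.0000*33507.647 + 33507.647^2)
d = 35560.6912 km

35560.6912 km


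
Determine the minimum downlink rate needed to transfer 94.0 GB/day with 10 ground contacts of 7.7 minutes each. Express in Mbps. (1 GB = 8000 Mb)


total contact time = 10 * 7.7 * 60 = 4620.0000 s
data = 94.0 GB = 752000.0000 Mb
rate = 752000.0000 / 4620.0000 = 162.7706 Mbps

162.7706 Mbps


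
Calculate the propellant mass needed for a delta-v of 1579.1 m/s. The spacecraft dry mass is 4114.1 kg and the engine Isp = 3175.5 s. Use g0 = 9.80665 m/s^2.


ve = Isp * g0 = 3175.5 * 9.80665 = 31141.017075 m/s
mass ratio = exp(dv/ve) = exp(1579.1/31141.017075) = 1.05201570
m_prop = m_dry * (mr - 1) = 4114.1 * (1.05201570 - 1)
m_prop = 213.9978 kg

213.9978 kg


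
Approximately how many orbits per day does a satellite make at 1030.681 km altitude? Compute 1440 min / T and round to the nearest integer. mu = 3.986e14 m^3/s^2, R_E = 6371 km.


r = 7.401681e+06 m
T = 2*pi*sqrt(r^3/mu) = 6337.3365 s = 105.6223 min
revs/day = 1440 / 105.6223 = 13.6335
Rounded: 14 revolutions per day

14 revolutions per day


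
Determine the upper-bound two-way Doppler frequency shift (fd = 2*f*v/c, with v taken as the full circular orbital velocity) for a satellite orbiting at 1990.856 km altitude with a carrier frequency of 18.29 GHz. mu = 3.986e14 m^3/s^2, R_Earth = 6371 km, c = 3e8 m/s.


r = 8.361856e+06 m
v = sqrt(mu/r) = 6904.2627 m/s (worst-case radial velocity)
f = 18.29 GHz = 1.829e+10 Hz
fd = 2*f*v/c = 2*1.829e+10*6904.2627/3.0e+08
fd = 841859.7605 Hz

841859.7605 Hz


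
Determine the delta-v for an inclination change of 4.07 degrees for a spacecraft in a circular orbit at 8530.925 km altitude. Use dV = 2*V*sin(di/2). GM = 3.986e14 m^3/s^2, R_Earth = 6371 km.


r = 14901.9250 km = 1.4901925e+07 m
V = sqrt(mu/r) = 5171.8683 m/s
di = 4.07 deg = 0.0710349 rad
dV = 2*V*sin(di/2) = 2*5171.8683*sin(0.03551745)
dV = 367.3059 m/s = 0.3673059 km/s

0.3673 km/s


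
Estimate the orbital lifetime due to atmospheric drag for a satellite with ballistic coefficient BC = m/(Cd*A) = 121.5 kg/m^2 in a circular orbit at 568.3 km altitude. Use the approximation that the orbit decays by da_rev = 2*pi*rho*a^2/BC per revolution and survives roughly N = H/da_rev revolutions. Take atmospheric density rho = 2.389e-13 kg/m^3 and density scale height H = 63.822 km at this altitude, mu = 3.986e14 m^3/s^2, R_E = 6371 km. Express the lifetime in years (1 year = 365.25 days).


a = R_E + alt = 6939.3000 km = 6.9393e+06 m
da_rev = 2*pi*rho*a^2/BC = 2*pi*2.389e-13*(6.9393e+06)^2/121.5 = 0.594909723 m per revolution
N = H/da_rev = 63822.0000 m / 0.594909723 m = 107280.1428 revolutions
P = 2*pi*sqrt(a^3/mu) = 5752.8721 s
lifetime = N*P = 107280.1428 * 5752.8721 = 6.1716894e+08 s = 7143.1590 days
years = 7143.1590 / 365.25 = 19.5569 years

19.5569 years


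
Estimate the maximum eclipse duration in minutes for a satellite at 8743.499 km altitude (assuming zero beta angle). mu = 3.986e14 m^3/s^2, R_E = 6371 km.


r = 15114.4990 km
T = 308.2128 min
Eclipse fraction = arcsin(R_E/r)/pi = arcsin(6371.0000/15114.4990)/pi
= arcsin(0.4215158)/pi = 0.1385018
Eclipse duration = 0.1385018 * 308.2128 = 42.6880 min

42.6880 minutes


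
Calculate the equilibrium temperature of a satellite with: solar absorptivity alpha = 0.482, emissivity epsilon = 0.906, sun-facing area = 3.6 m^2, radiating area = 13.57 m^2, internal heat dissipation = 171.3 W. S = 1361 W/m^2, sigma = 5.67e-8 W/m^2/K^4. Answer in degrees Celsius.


Numerator = alpha*S*A_sun + Q_int = 0.482*1361*3.6 + 171.3 = 2532.9072 W
Denominator = eps*sigma*A_rad = 0.906*5.67e-8*13.57 = 6.9709361e-07 W/K^4
T^4 = 3.6335252e+09 K^4
T = 245.5173 K = -27.6327 C

-27.6327 degrees Celsius
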